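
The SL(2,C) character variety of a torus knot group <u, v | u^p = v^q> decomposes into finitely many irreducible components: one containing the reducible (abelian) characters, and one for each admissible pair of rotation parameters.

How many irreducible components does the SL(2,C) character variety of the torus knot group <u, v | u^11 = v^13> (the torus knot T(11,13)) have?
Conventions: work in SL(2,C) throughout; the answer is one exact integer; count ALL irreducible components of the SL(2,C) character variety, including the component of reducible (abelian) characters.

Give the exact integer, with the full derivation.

For T(11,13): irreducibility forces the central element u^11 = v^13 to one of +I, -I.
On an irreducible component, tr(u) is locked at 2*cos(pi*alpha/11) for some alpha in 1..10, and tr(v) at 2*cos(pi*beta/13) for some beta in 1..12.
The two central values (-1)^alpha I and (-1)^beta I must be the same matrix, so alpha and beta share a parity.
Enumerate parity-matched pairs: 5*6 odd-odd plus 5*6 even-even gives 60.
components with irreducible characters: 60; plus the single component of reducible (abelian) characters: total 61.

61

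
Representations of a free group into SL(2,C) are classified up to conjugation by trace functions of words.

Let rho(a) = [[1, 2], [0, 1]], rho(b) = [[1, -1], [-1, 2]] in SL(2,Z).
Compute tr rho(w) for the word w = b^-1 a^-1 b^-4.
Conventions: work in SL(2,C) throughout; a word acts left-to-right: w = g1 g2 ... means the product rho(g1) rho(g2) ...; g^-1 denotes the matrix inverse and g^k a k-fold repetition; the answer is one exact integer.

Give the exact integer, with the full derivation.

13

rho(b^-1) = [[2, 1], [1, 1]]
... * rho(a^-1) = [[1, -2], [0, 1]]  ->  [[2, -3], [1, -1]]
... * rho(b^-1) = [[2, 1], [1, 1]]  ->  [[1, -1], [1, 0]]
... * rho(b^-1) = [[2, 1], [1, 1]]  ->  [[1, 0], [2, 1]]
... * rho(b^-1) = [[2, 1], [1, 1]]  ->  [[2, 1], [5, 3]]
... * rho(b^-1) = [[2, 1], [1, 1]]  ->  [[5, 3], [13, 8]]
tr = 5 + 8 = 13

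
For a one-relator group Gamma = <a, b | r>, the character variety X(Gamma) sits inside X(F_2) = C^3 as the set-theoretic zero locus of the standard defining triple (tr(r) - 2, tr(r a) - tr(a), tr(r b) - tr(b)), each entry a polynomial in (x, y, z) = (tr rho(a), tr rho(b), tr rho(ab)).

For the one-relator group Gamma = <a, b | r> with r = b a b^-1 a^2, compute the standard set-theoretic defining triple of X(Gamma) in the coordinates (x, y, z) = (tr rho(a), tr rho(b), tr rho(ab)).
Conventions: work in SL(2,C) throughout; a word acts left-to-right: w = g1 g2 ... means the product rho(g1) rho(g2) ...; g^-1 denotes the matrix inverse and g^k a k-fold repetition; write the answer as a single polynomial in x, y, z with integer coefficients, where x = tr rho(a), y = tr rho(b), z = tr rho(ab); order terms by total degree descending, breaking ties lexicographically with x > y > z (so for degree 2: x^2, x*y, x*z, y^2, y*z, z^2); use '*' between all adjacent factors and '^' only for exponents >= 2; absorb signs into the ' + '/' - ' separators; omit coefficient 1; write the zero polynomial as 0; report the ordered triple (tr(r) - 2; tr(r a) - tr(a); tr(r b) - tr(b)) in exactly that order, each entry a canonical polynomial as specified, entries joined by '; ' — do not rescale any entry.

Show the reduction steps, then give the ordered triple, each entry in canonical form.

tr(a b a) = tr(a) tr(b a) - tr(b) = x*z - y
tr(a^2 b a) = tr(a) tr(a b a) - tr(a b) = x^2*z - x*y - z
next, tr(b a b a) = tr(a b) tr(a b) - tr(1)   [split at repeated a] = z^2 - 2
and tr(b a b) = tr(b) tr(a b) - tr(a) = y*z - x
and tr(a^2 b a b) = tr(a) tr(b a b a) - tr(b a b) = x*z^2 - y*z - x
and tr(b a b^-1 a^2) = tr(a^2 b a) tr(b) - tr(a^2 b a b) = x^2*y*z - x*y^2 - x*z^2 + x
and tr(a^3 b a) = tr(a) tr(b a^3) - tr(b a^2) = x^3*z - x^2*y - 2*x*z + y
next, tr(a^3 b a b) = tr(a) tr(a b a b a) - tr(a b a b) = x^2*z^2 - x*y*z - x^2 - z^2 + 2
tr(b a b^-1 a^3) = tr(a^3 b a) tr(b) - tr(a^3 b a b) = x^3*y*z - x^2*y^2 - x^2*z^2 - x*y*z + x^2 + y^2 + z^2 - 2
tr(a^2) = tr(a) tr(a) - tr(1) = x^2 - 2
and tr(a^3) = tr(a) tr(a^2) - tr(a) = x^3 - 3*x
tr(a^2 b^2 a) = tr(b) tr(a^3 b) - tr(a^3) = x^2*y*z - x^3 - x*y^2 - y*z + 3*x
tr(a^2 b^2 a b) = tr(b) tr(a b a^2 b) - tr(a b a^2) = x*y*z^2 - x^2*z - y^2*z + z
next, tr(b a b^-1 a^2 b) = tr(a^2 b^2 a) tr(b) - tr(a^2 b^2 a b) = x^2*y^2*z - x^3*y - x*y^3 - x*y*z^2 + x^2*z + 3*x*y - z
assemble the triple (tr(r) - 2; tr(r a) - x; tr(r b) - y)

x^2*y*z - x*y^2 - x*z^2 + x - 2; x^3*y*z - x^2*y^2 - x^2*z^2 - x*y*z + x^2 + y^2 + z^2 - x - 2; x^2*y^2*z - x^3*y - x*y^3 - x*y*z^2 + x^2*z + 3*x*y - y - z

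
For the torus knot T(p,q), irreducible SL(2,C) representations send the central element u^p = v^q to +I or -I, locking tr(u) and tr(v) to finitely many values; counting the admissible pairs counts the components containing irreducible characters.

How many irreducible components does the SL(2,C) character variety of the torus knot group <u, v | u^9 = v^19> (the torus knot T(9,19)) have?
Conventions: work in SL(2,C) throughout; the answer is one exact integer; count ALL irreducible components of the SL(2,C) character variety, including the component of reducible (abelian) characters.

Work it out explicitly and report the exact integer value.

For T(9,19): irreducibility forces the central element u^9 = v^19 to one of +I, -I.
So on each irreducible component the traces are pinned: tr(u) = 2*cos(pi*alpha/9) with 1 <= alpha <= 8, tr(v) = 2*cos(pi*beta/19) with 1 <= beta <= 18.
Consistency of u^9 = (-1)^alpha I with v^19 = (-1)^beta I forces alpha = beta (mod 2).
Enumerate parity-matched pairs: 4*9 odd-odd plus 4*9 even-even gives 72.
Total: 72 irreducible-character components + 1 reducible (abelian) component = 73.

73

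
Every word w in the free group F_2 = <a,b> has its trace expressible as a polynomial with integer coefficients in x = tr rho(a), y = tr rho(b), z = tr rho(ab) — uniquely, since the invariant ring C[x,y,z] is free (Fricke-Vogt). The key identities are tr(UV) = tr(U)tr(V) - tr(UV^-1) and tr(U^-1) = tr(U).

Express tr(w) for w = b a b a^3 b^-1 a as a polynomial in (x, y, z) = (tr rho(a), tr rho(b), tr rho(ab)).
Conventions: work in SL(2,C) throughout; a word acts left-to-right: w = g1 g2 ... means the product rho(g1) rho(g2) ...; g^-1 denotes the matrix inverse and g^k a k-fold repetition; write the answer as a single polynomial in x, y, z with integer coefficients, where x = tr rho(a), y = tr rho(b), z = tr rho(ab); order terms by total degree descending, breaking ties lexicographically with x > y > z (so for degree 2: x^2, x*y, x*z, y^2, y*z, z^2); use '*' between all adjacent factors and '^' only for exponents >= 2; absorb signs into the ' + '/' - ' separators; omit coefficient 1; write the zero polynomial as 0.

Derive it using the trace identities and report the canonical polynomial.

and trace(b a b a) = trace(b a) trace(b a) - trace(1)   [split at a repeated b] = z^2 - 2
trace(b a b) = trace(b) trace(a b) - trace(a)   [square of b] = y*z - x
and trace(a b a b a) = trace(a) trace(b a b a) - trace(b a b)   [square of a] = x*z^2 - y*z - x
next, trace(a b a b a^2) = trace(a) trace(a b a b a) - trace(a b a b)   [square of a] = x^2*z^2 - x*y*z - x^2 - z^2 + 2
trace(a b a b a^3) = trace(a) trace(a b a b a^2) - trace(a b a b a)   [square of a] = x^3*z^2 - x^2*y*z - x^3 - 2*x*z^2 + y*z + 3*x
and trace(b a b a b a) = trace(a b) trace(a b a b) - trace(a^-1 b^-1)   [split at a repeated a] = z^3 - 3*z
trace(a b a) = trace(a) trace(b a) - trace(b)   [square of a] = x*z - y
trace(b a b a b) = trace(b) trace(a b a b) - trace(a b a)   [square of b] = y*z^2 - x*z - y
trace(a b a b a b a) = trace(a) trace(b a b a b a) - trace(b a b a b)   [square of a] = x*z^3 - y*z^2 - 2*x*z + y
trace(a b a b a^3 b) = trace(a) trace(a b a b a b a) - trace(a b a b a b)   [square of a] = x^2*z^3 - x*y*z^2 - 2*x^2*z - z^3 + x*y + 3*z
trace(b a b a^3 b^-1 a) = trace(a b a b a^3) trace(b) - trace(a b a b a^3 b)   [inverse elimination on b] = x^3*y*z^2 - x^2*y^2*z - x^2*z^3 - x^3*y - x*y*z^2 + 2*x^2*z + y^2*z + z^3 + 2*x*y - 3*z

x^3*y*z^2 - x^2*y^2*z - x^2*z^3 - x^3*y - x*y*z^2 + 2*x^2*z + y^2*z + z^3 + 2*x*y - 3*z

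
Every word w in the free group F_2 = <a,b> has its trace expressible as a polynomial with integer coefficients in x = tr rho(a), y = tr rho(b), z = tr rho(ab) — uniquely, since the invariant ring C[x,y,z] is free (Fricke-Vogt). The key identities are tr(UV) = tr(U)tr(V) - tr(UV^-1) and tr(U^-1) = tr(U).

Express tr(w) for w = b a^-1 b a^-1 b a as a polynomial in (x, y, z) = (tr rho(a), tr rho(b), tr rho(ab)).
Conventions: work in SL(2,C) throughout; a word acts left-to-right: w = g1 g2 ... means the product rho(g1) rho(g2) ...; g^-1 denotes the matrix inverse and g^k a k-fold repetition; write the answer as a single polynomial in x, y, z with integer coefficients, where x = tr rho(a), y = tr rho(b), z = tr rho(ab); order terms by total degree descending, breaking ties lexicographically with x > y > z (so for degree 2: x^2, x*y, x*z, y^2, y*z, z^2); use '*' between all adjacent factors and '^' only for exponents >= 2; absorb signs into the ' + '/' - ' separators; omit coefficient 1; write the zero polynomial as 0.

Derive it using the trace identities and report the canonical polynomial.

tr(b a b) = tr(b) * tr(a b) - tr(a)  (reduce the b square) = y*z - x
and tr(b a b^2) = tr(b) * tr(b a b) - tr(b a)  (reduce the b square) = y^2*z - x*y - z
tr(a b a b) = tr(a b) * tr(a b) - tr(1)  (split on a) = z^2 - 2
tr(a b a) = tr(a) * tr(b a) - tr(b)  (reduce the a square) = x*z - y
next, tr(b a b^2 a) = tr(b) * tr(a b a b) - tr(a b a)  (reduce the b square) = y*z^2 - x*z - y
next, tr(b a^-1 b a b) = tr(b a b^2) * tr(a) - tr(b a b^2 a)  (eliminate a^-1) = x*y^2*z - x^2*y - y*z^2 + y
tr(b a b a b a) = tr(b a) * tr(b a b a) - tr(b^-1 a^-1)  (split on b) = z^3 - 3*z
and tr(b a^-1 b a b a) = tr(b a b a b) * tr(a) - tr(b a b a b a)  (eliminate a^-1) = x*y*z^2 - x^2*z - z^3 - x*y + 3*z
and tr(b a^-1 b a^-1 b a) = tr(b a^-1 b a b) * tr(a) - tr(b a^-1 b a b a)  (eliminate a^-1) = x^2*y^2*z - x^3*y - 2*x*y*z^2 + x^2*z + z^3 + 2*x*y - 3*z

x^2*y^2*z - x^3*y - 2*x*y*z^2 + x^2*z + z^3 + 2*x*y - 3*z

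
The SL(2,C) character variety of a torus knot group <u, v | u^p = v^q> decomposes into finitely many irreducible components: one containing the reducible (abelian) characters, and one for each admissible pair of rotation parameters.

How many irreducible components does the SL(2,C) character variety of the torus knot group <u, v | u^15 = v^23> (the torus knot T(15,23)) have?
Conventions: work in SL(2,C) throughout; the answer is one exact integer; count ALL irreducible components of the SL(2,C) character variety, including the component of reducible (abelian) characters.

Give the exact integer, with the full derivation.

155

In the torus knot group T(15,23), u^15 = v^23 is central, so an irreducible representation sends it to +I or -I (Schur).
On an irreducible component, tr(u) is locked at 2*cos(pi*alpha/15) for some alpha in 1..14, and tr(v) at 2*cos(pi*beta/23) for some beta in 1..22.
The two central values (-1)^alpha I and (-1)^beta I must be the same matrix, so alpha and beta share a parity.
Enumerate parity-matched pairs: 7*11 odd-odd plus 7*11 even-even gives 154.
Total: 154 irreducible-character components + 1 reducible (abelian) component = 155.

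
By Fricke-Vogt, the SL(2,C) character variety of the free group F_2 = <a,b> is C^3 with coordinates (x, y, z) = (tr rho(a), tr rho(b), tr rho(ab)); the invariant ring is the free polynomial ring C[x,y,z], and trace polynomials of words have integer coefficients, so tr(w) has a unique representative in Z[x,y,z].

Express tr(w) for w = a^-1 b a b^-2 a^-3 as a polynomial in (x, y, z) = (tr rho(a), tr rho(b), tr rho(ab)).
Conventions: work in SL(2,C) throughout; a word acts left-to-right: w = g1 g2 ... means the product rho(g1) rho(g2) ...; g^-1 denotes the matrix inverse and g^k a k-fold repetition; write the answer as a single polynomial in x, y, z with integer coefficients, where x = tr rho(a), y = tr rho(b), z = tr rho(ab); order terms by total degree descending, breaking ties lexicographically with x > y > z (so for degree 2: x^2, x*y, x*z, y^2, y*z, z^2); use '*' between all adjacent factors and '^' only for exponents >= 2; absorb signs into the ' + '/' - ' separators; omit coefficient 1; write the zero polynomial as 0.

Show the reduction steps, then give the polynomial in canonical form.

and tr(b a b) = tr(b) * tr(a b) - tr(a) = y*z - x
tr(b a b a) = tr(b a) * tr(b a) - tr(1) = z^2 - 2
tr(a^-1 b a b) = tr(b a b) * tr(a) - tr(b a b a) = x*y*z - x^2 - z^2 + 2
and tr(b a b^-1 a^-1) = tr(a^-1 b a) * tr(b) - tr(a^-1 b a b) = -x*y*z + x^2 + y^2 + z^2 - 2
tr(a^-1 b a b^-1 a^-1) = tr(b a b^-1 a^-1) * tr(a) - tr(b a b^-1) = -x^2*y*z + x^3 + x*y^2 + x*z^2 - 3*x
and tr(a^-3 b a b^-1) = tr(a^-1 b a b^-1 a^-1) * tr(a) - tr(a^-1 b a b^-1) = -x^3*y*z + x^4 + x^2*y^2 + x^2*z^2 + x*y*z - 4*x^2 - y^2 - z^2 + 2
tr(a^-4 b a b^-1) = tr(a^-3 b a b^-1) * tr(a) - tr(a^-3 b a b^-1 a) = -x^4*y*z + x^5 + x^3*y^2 + x^3*z^2 + 2*x^2*y*z - 5*x^3 - 2*x*y^2 - 2*x*z^2 + 5*x
tr(b a^-1) = tr(b) * tr(a) - tr(b a) = x*y - z
next, tr(a^-2 b) = tr(b a^-1) * tr(a) - tr(b) = x^2*y - x*z - y
tr(a^-3 b) = tr(a^-2 b) * tr(a) - tr(a^-2 b a) = x^3*y - x^2*z - 2*x*y + z
and tr(a^-1 b a b^-2 a^-3) = tr(a^-4 b a b^-1) * tr(b) - tr(a^-4 b a) = -x^4*y^2*z + x^5*y + x^3*y^3 + x^3*y*z^2 + 2*x^2*y^2*z - 6*x^3*y - 2*x*y^3 - 2*x*y*z^2 + x^2*z + 7*x*y - z

-x^4*y^2*z + x^5*y + x^3*y^3 + x^3*y*z^2 + 2*x^2*y^2*z - 6*x^3*y - 2*x*y^3 - 2*x*y*z^2 + x^2*z + 7*x*y - z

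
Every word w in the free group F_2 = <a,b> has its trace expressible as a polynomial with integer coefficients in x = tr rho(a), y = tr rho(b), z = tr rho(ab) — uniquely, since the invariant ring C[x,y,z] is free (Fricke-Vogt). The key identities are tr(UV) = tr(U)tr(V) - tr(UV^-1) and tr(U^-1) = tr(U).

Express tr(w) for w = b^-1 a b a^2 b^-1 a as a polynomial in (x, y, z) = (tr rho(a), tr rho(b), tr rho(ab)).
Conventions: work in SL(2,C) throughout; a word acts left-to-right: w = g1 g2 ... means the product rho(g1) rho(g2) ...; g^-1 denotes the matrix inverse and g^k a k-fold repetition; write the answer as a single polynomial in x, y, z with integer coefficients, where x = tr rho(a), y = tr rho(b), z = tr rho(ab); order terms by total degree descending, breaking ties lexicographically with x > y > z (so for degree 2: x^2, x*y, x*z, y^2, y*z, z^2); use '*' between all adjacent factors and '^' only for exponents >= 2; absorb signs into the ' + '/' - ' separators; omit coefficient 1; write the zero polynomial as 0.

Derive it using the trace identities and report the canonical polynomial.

x^3*y^2*z - x^2*y^3 - 2*x^2*y*z^2 + x*y^2*z + x*z^3 + x^2*y - 2*x*z + y

trace(b a^2) = trace(a) * trace(b a) - trace(b)  (reduce the a square) = x*z - y
trace(a^2 b a) = trace(a) * trace(b a^2) - trace(b a)  (reduce the a square) = x^2*z - x*y - z
trace(a^2 b a^2) = trace(a) * trace(a^2 b a) - trace(a^2 b)  (reduce the a square) = x^3*z - x^2*y - 2*x*z + y
trace(b a b a) = trace(b a) * trace(b a) - trace(1)  (split on b) = z^2 - 2
trace(b a b) = trace(b) * trace(a b) - trace(a)  (reduce the b square) = y*z - x
trace(b a^2 b a) = trace(a) * trace(b a b a) - trace(b a b)  (reduce the a square) = x*z^2 - y*z - x
trace(b^2) = trace(b) * trace(b) - trace(1)  (reduce the b square) = y^2 - 2
trace(b a^2 b) = trace(a) * trace(b^2 a) - trace(b^2)  (reduce the a square) = x*y*z - x^2 - y^2 + 2
trace(a^2 b a^2 b) = trace(a) * trace(b a^2 b a) - trace(b a^2 b)  (reduce the a square) = x^2*z^2 - 2*x*y*z + y^2 - 2
trace(a b a^2 b^-1 a) = trace(a^2 b a^2) * trace(b) - trace(a^2 b a^2 b)  (eliminate b^-1) = x^3*y*z - x^2*y^2 - x^2*z^2 + 2
trace(a b a b a^2) = trace(a) * trace(b a b a^2) - trace(b a b a)  (reduce the a square) = x^2*z^2 - x*y*z - x^2 - z^2 + 2
trace(b a b a b a) = trace(a b a b) * trace(a b) - trace(b a)  (split on a) = z^3 - 3*z
trace(b a b a b) = trace(b) * trace(a b a b) - trace(a b a)  (reduce the b square) = y*z^2 - x*z - y
trace(a b a b a^2 b) = trace(a) * trace(b a b a b a) - trace(b a b a b)  (reduce the a square) = x*z^3 - y*z^2 - 2*x*z + y
trace(a b a^2 b^-1 a b) = trace(a b a b a^2) * trace(b) - trace(a b a b a^2 b)  (eliminate b^-1) = x^2*y*z^2 - x*y^2*z - x*z^3 - x^2*y + 2*x*z + y
trace(b^-1 a b a^2 b^-1 a) = trace(a b a^2 b^-1 a) * trace(b) - trace(a b a^2 b^-1 a b)  (eliminate b^-1) = x^3*y^2*z - x^2*y^3 - 2*x^2*y*z^2 + x*y^2*z + x*z^3 + x^2*y - 2*x*z + y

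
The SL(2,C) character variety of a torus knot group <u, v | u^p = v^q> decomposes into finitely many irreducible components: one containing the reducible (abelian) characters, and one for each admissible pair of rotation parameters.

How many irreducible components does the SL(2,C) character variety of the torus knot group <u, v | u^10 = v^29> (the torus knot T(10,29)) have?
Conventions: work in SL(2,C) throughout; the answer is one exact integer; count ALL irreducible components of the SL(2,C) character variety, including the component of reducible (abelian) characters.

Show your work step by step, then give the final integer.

127

For T(10,29): irreducibility forces the central element u^10 = v^29 to one of +I, -I.
On an irreducible component, tr(u) is locked at 2*cos(pi*alpha/10) for some alpha in 1..9, and tr(v) at 2*cos(pi*beta/29) for some beta in 1..28.
The two central values (-1)^alpha I and (-1)^beta I must be the same matrix, so alpha and beta share a parity.
Counting: 5 odd alphas x 14 odd betas + 4 even alphas x 14 even betas = 70 + 56 = 126.
Total: 126 irreducible-character components + 1 reducible (abelian) component = 127.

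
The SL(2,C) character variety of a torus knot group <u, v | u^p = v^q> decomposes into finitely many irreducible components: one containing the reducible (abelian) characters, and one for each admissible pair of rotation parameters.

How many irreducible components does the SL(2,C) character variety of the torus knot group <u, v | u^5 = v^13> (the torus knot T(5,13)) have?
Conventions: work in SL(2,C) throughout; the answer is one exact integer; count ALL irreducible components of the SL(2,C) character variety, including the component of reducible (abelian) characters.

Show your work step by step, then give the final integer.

25

For T(5,13): irreducibility forces the central element u^5 = v^13 to one of +I, -I.
So on each irreducible component the traces are pinned: tr(u) = 2*cos(pi*alpha/5) with 1 <= alpha <= 4, tr(v) = 2*cos(pi*beta/13) with 1 <= beta <= 12.
u^5 = (-1)^alpha I and v^13 = (-1)^beta I must agree, so alpha and beta have equal parity.
Enumerate parity-matched pairs: 2*6 odd-odd plus 2*6 even-even gives 24.
Total: 24 irreducible-character components + 1 reducible (abelian) component = 25.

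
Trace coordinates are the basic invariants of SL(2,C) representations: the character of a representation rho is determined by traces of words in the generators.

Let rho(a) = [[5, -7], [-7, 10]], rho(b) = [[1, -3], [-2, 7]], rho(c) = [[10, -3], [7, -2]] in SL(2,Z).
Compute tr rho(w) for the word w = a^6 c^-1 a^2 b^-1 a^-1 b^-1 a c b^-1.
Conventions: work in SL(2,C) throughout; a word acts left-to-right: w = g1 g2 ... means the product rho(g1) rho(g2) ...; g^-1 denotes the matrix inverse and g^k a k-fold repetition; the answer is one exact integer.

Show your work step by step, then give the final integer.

rho(a) = [[5, -7], [-7, 10]]
... * rho(a) = [[5, -7], [-7, 10]]  ->  [[74, -105], [-105, 149]]
... * rho(a) = [[5, -7], [-7, 10]]  ->  [[1105, -1568], [-1568, 2225]]
... * rho(a) = [[5, -7], [-7, 10]]  ->  [[16501, -23415], [-23415, 33226]]
... * rho(a) = [[5, -7], [-7, 10]]  ->  [[246410, -349657], [-349657, 496165]]
... * rho(a) = [[5, -7], [-7, 10]]  ->  [[3679649, -5221440], [-5221440, 7409249]]
... * rho(c^-1) = [[-2, 3], [-7, 10]]  ->  [[29190782, -41175453], [-41421863, 58428170]]
... * rho(a) = [[5, -7], [-7, 10]]  ->  [[434182081, -616090004], [-616106505, 874234741]]
... * rho(a) = [[5, -7], [-7, 10]]  ->  [[6483540433, -9200174607], [-9200175712, 13055092945]]
... * rho(b^-1) = [[7, 3], [2, 1]]  ->  [[26984433817, 10250446692], [-38291044094, -14545434191]]
... * rho(a^-1) = [[10, 7], [7, 5]]  ->  [[341597465014, 240143270179], [-484728480277, -340764479613]]
... * rho(b^-1) = [[7, 3], [2, 1]]  ->  [[2871468795456, 1264935665221], [-4074628321165, -1794949920444]]
... * rho(a) = [[5, -7], [-7, 10]]  ->  [[5502794320733, -7450924915982], [-7808492162717, 10572899043715]]
... * rho(c) = [[10, -3], [7, -2]]  ->  [[2871468795456, -1606533130235], [-4074628321165, 2279678400721]]
... * rho(b^-1) = [[7, 3], [2, 1]]  ->  [[16887215307722, 7007873256133], [-23963041446713, -9944206562774]]
tr = 16887215307722 + -9944206562774 = 6943008744948

6943008744948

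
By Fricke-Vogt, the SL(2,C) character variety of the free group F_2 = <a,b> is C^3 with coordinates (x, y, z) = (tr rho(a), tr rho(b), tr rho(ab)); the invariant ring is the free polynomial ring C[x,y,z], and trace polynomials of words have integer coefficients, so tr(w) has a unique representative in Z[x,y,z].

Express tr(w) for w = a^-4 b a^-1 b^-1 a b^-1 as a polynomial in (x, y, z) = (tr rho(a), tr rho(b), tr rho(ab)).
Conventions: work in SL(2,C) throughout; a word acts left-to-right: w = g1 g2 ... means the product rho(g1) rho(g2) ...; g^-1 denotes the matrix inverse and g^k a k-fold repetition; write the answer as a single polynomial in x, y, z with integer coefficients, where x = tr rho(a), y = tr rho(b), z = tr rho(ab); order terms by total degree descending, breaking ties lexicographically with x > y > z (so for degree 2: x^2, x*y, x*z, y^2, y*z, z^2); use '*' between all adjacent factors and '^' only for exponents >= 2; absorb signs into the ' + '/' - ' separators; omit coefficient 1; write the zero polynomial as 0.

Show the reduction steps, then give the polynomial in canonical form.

x^5*y^2*z - x^6*y - x^4*y^3 - 2*x^4*y*z^2 + x^5*z - x^3*y^2*z + x^3*z^3 + 6*x^4*y + 2*x^2*y^3 + 4*x^2*y*z^2 - 5*x^3*z - 2*x*y^2*z - 2*x*z^3 - 9*x^2*y + 6*x*z + y

tr(a^-1 b) = tr(b)*tr(a) - tr(b a)  (eliminate a^-1) = x*y - z
next, tr(a^-2 b) = tr(a^-1 b)*tr(a) - tr(a^-1 b a)  (eliminate a^-1) = x^2*y - x*z - y
next, tr(a^-3 b) = tr(a^-2 b)*tr(a) - tr(a^-2 b a)  (eliminate a^-1) = x^3*y - x^2*z - 2*x*y + z
tr(a^-3 b a^-1) = tr(a^-3 b)*tr(a) - tr(a^-3 b a)  (eliminate a^-1) = x^4*y - x^3*z - 3*x^2*y + 2*x*z + y
tr(b^2) = tr(b)*tr(b) - tr(1)  (reduce the b square) = y^2 - 2
next, tr(b^2 a) = tr(b)*tr(a b) - tr(a)  (reduce the b square) = y*z - x
next, tr(b^2 a^-1) = tr(b^2)*tr(a) - tr(b^2 a)  (eliminate a^-1) = x*y^2 - y*z - x
tr(a^-1 b^2 a^-1) = tr(b^2 a^-1)*tr(a) - tr(b^2)  (eliminate a^-1) = x^2*y^2 - x*y*z - x^2 - y^2 + 2
next, tr(b a^-3 b) = tr(a^-1 b^2 a^-1)*tr(a) - tr(a^-1 b^2)  (eliminate a^-1) = x^3*y^2 - x^2*y*z - x^3 - 2*x*y^2 + y*z + 3*x
tr(b a b a) = tr(a b)*tr(a b) - tr(1)  (split on a) = z^2 - 2
tr(b a b a^-1) = tr(b a b)*tr(a) - tr(b a b a)  (eliminate a^-1) = x*y*z - x^2 - z^2 + 2
and tr(a^-2 b a b) = tr(b a b a^-1)*tr(a) - tr(b a b)  (eliminate a^-1) = x^2*y*z - x^3 - x*z^2 - y*z + 3*x
tr(b a^-3 b a) = tr(a^-2 b a b)*tr(a) - tr(a^-2 b a b a)  (eliminate a^-1) = x^3*y*z - x^4 - x^2*z^2 - 2*x*y*z + 4*x^2 + z^2 - 2
next, tr(a^-3 b a^-1 b) = tr(b a^-3 b)*tr(a) - tr(b a^-3 b a)  (eliminate a^-1) = x^4*y^2 - 2*x^3*y*z - 2*x^2*y^2 + x^2*z^2 + 3*x*y*z - x^2 - z^2 + 2
tr(a^-3 b a^-1 b^-1) = tr(a^-3 b a^-1)*tr(b) - tr(a^-3 b a^-1 b)  (eliminate b^-1) = x^3*y*z - x^2*y^2 - x^2*z^2 - x*y*z + x^2 + y^2 + z^2 - 2
and tr(b^2 a b) = tr(b)*tr(a b^2) - tr(a b)  (reduce the b square) = y^2*z - x*y - z
tr(a b a) = tr(a)*tr(b a) - tr(b)  (reduce the a square) = x*z - y
tr(b^2 a b a) = tr(b)*tr(a b a b) - tr(a b a)  (reduce the b square) = y*z^2 - x*z - y
next, tr(b a b a^-1 b) = tr(b^2 a b)*tr(a) - tr(b^2 a b a)  (eliminate a^-1) = x*y^2*z - x^2*y - y*z^2 + y
tr(b a b a b a) = tr(a b a b)*tr(a b) - tr(b a)  (split on a) = z^3 - 3*z
and tr(b a b a^-1 b a) = tr(b a b a b)*tr(a) - tr(b a b a b a)  (eliminate a^-1) = x*y*z^2 - x^2*z - z^3 - x*y + 3*z
tr(b a^-1 b a b a^-1) = tr(b a b a^-1 b)*tr(a) - tr(b a b a^-1 b a)  (eliminate a^-1) = x^2*y^2*z - x^3*y - 2*x*y*z^2 + x^2*z + z^3 + 2*x*y - 3*z
and tr(b a^-1 b a b) = tr(b a b^2)*tr(a) - tr(b a b^2 a)  (eliminate a^-1) = x*y^2*z - x^2*y - y*z^2 + y
tr(a^-1 b a^-1 b a b a^-1) = tr(b a^-1 b a b a^-1)*tr(a) - tr(b a^-1 b a b)  (eliminate a^-1) = x^3*y^2*z - x^4*y - 2*x^2*y*z^2 + x^3*z - x*y^2*z + x*z^3 + 3*x^2*y + y*z^2 - 3*x*z - y
and tr(a b a^-3 b a^-1 b) = tr(a^-1 b a^-1 b a b a^-1)*tr(a) - tr(a^-1 b a^-1 b a b)  (eliminate a^-1) = x^4*y^2*z - x^5*y - 2*x^3*y*z^2 + x^4*z - 2*x^2*y^2*z + x^2*z^3 + 4*x^3*y + 3*x*y*z^2 - 4*x^2*z - z^3 - 3*x*y + 3*z
next, tr(b a^-1 b^-1 a b a^-3) = tr(a b a^-3 b a^-1)*tr(b) - tr(a b a^-3 b a^-1 b)  (eliminate b^-1) = -x^4*y^2*z + x^5*y + x^3*y^3 + 2*x^3*y*z^2 - x^4*z + x^2*y^2*z - x^2*z^3 - 5*x^3*y - 2*x*y^3 - 3*x*y*z^2 + 4*x^2*z + y^2*z + z^3 + 6*x*y - 3*z
tr(a^2) = tr(a)*tr(a) - tr(1)  (reduce the a square) = x^2 - 2
and tr(b a^2 b) = tr(b)*tr(a^2 b) - tr(a^2)  (reduce the b square) = x*y*z - x^2 - y^2 + 2
tr(b a^2 b a) = tr(a)*tr(b a b a) - tr(b a b)  (reduce the a square) = x*z^2 - y*z - x
tr(b a^2 b a^-1) = tr(b a^2 b)*tr(a) - tr(b a^2 b a)  (eliminate a^-1) = x^2*y*z - x^3 - x*y^2 - x*z^2 + y*z + 3*x
tr(a b a^-2 b a) = tr(b a^2 b a^-1)*tr(a) - tr(b a^2 b)  (eliminate a^-1) = x^3*y*z - x^4 - x^2*y^2 - x^2*z^2 + 4*x^2 + y^2 - 2
next, tr(a b a^-2 b a b) = tr(a^-1 b a b a b)*tr(a) - tr(a^-1 b a b a b a)  (eliminate a^-1) = x^2*y*z^2 - x^3*z - x*z^3 - x^2*y - y*z^2 + 4*x*z + y
and tr(b^-1 a b a^-2 b a) = tr(a b a^-2 b a)*tr(b) - tr(a b a^-2 b a b)  (eliminate b^-1) = x^3*y^2*z - x^4*y - x^2*y^3 - 2*x^2*y*z^2 + x^3*z + x*z^3 + 5*x^2*y + y^3 + y*z^2 - 4*x*z - 3*y
tr(b a^-1 b^-1 a b a^-2) = tr(b^-1 a b a^-2 b)*tr(a) - tr(b^-1 a b a^-2 b a)  (eliminate a^-1) = -x^3*y^2*z + x^4*y + x^2*y^3 + 2*x^2*y*z^2 - x^3*z - x*z^3 - 4*x^2*y - y^3 - y*z^2 + 3*x*z + 3*y
tr(a^-4 b a^-1 b^-1 a b) = tr(b a^-1 b^-1 a b a^-3)*tr(a) - tr(b a^-1 b^-1 a b a^-2)  (eliminate a^-1) = -x^5*y^2*z + x^6*y + x^4*y^3 + 2*x^4*y*z^2 - x^5*z + 2*x^3*y^2*z - x^3*z^3 - 6*x^4*y - 3*x^2*y^3 - 5*x^2*y*z^2 + 5*x^3*z + x*y^2*z + 2*x*z^3 + 10*x^2*y + y^3 + y*z^2 - 6*x*z - 3*y
tr(a^-4 b a^-1 b^-1 a b^-1) = tr(a^-4 b a^-1 b^-1 a)*tr(b) - tr(a^-4 b a^-1 b^-1 a b)  (eliminate b^-1) = x^5*y^2*z - x^6*y - x^4*y^3 - 2*x^4*y*z^2 + x^5*z - x^3*y^2*z + x^3*z^3 + 6*x^4*y + 2*x^2*y^3 + 4*x^2*y*z^2 - 5*x^3*z - 2*x*y^2*z - 2*x*z^3 - 9*x^2*y + 6*x*z + y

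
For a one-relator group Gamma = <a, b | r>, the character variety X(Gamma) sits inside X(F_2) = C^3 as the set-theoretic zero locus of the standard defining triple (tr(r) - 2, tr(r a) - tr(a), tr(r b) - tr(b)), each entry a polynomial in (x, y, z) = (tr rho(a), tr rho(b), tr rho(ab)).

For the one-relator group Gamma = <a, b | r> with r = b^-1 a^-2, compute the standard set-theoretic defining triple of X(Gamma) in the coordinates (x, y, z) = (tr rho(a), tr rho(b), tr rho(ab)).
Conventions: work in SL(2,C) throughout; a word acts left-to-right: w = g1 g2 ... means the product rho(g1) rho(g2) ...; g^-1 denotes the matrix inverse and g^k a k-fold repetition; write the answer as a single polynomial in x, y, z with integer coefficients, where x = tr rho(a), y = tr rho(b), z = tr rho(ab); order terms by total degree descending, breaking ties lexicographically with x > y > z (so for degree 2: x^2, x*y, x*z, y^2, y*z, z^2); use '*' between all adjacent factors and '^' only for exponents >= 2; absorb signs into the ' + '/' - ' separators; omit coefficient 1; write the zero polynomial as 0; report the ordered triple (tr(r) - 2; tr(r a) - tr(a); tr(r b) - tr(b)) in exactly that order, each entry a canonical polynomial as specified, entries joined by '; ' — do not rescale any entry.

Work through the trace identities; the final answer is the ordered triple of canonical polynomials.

tr(a^-1) = tr(a) = x
tr(a^-2) = tr(a^-1) * tr(a) - tr(1)   [inverse elimination on a] = x^2 - 2
tr(b a^-1) = tr(b) * tr(a) - tr(b a)   [inverse elimination on a] = x*y - z
tr(a^-2 b) = tr(b a^-1) * tr(a) - tr(b)   [inverse elimination on a] = x^2*y - x*z - y
apply: tr(b^-1 a^-2) = tr(a^-2) * tr(b) - tr(a^-2 b)   [inverse elimination on b] = x*z - y
assemble the triple (tr(r) - 2; tr(r a) - x; tr(r b) - y)

x*z - y - 2; -x + z; x^2 - y - 2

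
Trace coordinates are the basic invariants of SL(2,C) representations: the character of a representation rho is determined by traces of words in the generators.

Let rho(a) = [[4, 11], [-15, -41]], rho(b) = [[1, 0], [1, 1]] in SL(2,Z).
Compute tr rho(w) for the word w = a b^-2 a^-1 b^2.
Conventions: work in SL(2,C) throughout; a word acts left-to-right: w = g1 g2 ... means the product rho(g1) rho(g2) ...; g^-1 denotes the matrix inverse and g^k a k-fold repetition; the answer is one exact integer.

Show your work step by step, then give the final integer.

rho(a) = [[4, 11], [-15, -41]]
... * rho(b^-1) = [[1, 0], [-1, 1]]  ->  [[-7, 11], [26, -41]]
... * rho(b^-1) = [[1, 0], [-1, 1]]  ->  [[-18, 11], [67, -41]]
... * rho(a^-1) = [[-41, -11], [15, 4]]  ->  [[903, 242], [-3362, -901]]
... * rho(b) = [[1, 0], [1, 1]]  ->  [[1145, 242], [-4263, -901]]
... * rho(b) = [[1, 0], [1, 1]]  ->  [[1387, 242], [-5164, -901]]
tr = 1387 + -901 = 486

486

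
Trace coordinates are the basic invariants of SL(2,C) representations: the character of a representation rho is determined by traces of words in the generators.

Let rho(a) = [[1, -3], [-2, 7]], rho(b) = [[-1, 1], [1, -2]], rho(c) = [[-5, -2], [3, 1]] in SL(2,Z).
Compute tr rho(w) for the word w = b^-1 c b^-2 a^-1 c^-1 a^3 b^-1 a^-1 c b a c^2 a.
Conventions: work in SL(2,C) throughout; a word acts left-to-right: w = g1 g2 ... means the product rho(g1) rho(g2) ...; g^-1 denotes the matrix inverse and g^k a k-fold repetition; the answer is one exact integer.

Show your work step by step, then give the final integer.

rho(b^-1) = [[-2, -1], [-1, -1]]
... * rho(c) = [[-5, -2], [3, 1]]  ->  [[7, 3], [2, 1]]
... * rho(b^-1) = [[-2, -1], [-1, -1]]  ->  [[-17, -10], [-5, -3]]
... * rho(b^-1) = [[-2, -1], [-1, -1]]  ->  [[44, 27], [13, 8]]
... * rho(a^-1) = [[7, 3], [2, 1]]  ->  [[362, 159], [107, 47]]
... * rho(c^-1) = [[1, 2], [-3, -5]]  ->  [[-115, -71], [-34, -21]]
... * rho(a) = [[1, -3], [-2, 7]]  ->  [[27, -152], [8, -45]]
... * rho(a) = [[1, -3], [-2, 7]]  ->  [[331, -1145], [98, -339]]
... * rho(a) = [[1, -3], [-2, 7]]  ->  [[2621, -9008], [776, -2667]]
... * rho(b^-1) = [[-2, -1], [-1, -1]]  ->  [[3766, 6387], [1115, 1891]]
... * rho(a^-1) = [[7, 3], [2, 1]]  ->  [[39136, 17685], [11587, 5236]]
... * rho(c) = [[-5, -2], [3, 1]]  ->  [[-142625, -60587], [-42227, -17938]]
... * rho(b) = [[-1, 1], [1, -2]]  ->  [[82038, -21451], [24289, -6351]]
... * rho(a) = [[1, -3], [-2, 7]]  ->  [[124940, -396271], [36991, -117324]]
... * rho(c) = [[-5, -2], [3, 1]]  ->  [[-1813513, -646151], [-536927, -191306]]
... * rho(c) = [[-5, -2], [3, 1]]  ->  [[7129112, 2980875], [2110717, 882548]]
... * rho(a) = [[1, -3], [-2, 7]]  ->  [[1167362, -521211], [345621, -154315]]
tr = 1167362 + -154315 = 1013047

1013047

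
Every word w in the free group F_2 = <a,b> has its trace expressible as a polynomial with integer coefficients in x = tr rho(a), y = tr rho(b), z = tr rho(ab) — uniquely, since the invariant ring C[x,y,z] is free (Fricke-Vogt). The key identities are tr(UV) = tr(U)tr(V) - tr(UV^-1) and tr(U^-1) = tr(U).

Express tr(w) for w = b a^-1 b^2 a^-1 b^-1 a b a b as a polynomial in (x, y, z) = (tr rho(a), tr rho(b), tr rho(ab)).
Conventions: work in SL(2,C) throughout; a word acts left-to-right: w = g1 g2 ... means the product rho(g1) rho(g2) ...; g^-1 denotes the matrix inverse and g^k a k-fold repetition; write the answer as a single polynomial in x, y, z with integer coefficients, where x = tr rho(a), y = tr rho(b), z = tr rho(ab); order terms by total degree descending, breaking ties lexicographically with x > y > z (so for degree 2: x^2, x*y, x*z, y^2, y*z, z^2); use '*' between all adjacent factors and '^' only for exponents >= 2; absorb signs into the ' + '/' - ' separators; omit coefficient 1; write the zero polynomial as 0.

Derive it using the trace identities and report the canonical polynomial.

reduce: trace(b a b) = trace(b) trace(a b) - trace(a) = y*z - x
trace(b a b^2) = trace(b) trace(b a b) - trace(b a) = y^2*z - x*y - z
trace(b a b^3) = trace(b) trace(b a b^2) - trace(b a b) = y^3*z - x*y^2 - 2*y*z + x
reduce: trace(b^3 a b^2) = trace(b) trace(b a b^3) - trace(b a b^2) = y^4*z - x*y^3 - 3*y^2*z + 2*x*y + z
reduce: trace(a b a b) = trace(b a) trace(b a) - trace(1) = z^2 - 2
reduce: trace(a b a) = trace(a) trace(b a) - trace(b) = x*z - y
reduce: trace(a b a b^2) = trace(b) trace(a b a b) - trace(a b a) = y*z^2 - x*z - y
trace(a b^3 a b) = trace(b) trace(a b a b^2) - trace(a b a b) = y^2*z^2 - x*y*z - y^2 - z^2 + 2
so trace(b^2) = trace(b) trace(b) - trace(1) = y^2 - 2
reduce: trace(b^3) = trace(b) trace(b^2) - trace(b) = y^3 - 3*y
so trace(a b^3 a) = trace(a) trace(b^3 a) - trace(b^3) = x*y^2*z - x^2*y - y^3 - x*z + 3*y
so trace(b^3 a b^2 a) = trace(b) trace(a b^3 a b) - trace(a b^3 a) = y^3*z^2 - 2*x*y^2*z + x^2*y - y*z^2 + x*z - y
trace(b a b^2 a^-1 b^2) = trace(b^3 a b^2) trace(a) - trace(b^3 a b^2 a) = x*y^4*z - x^2*y^3 - y^3*z^2 - x*y^2*z + x^2*y + y*z^2 + y
trace(b^3 a b a b) = trace(b) trace(b a b a b^2) - trace(b a b a b) = y^3*z^2 - x*y^2*z - y^3 - 2*y*z^2 + x*z + 3*y
trace(b a b a b^4) = trace(b) trace(b^3 a b a b) - trace(b^3 a b a) = y^4*z^2 - x*y^3*z - y^4 - 3*y^2*z^2 + 2*x*y*z + 4*y^2 + z^2 - 2
so trace(a b a b a b) = trace(a b a b) trace(a b) - trace(b a) = z^3 - 3*z
trace(a b a b a) = trace(a) trace(b a b a) - trace(b a b) = x*z^2 - y*z - x
so trace(b a b a b a b) = trace(b) trace(a b a b a b) - trace(a b a b a) = y*z^3 - x*z^2 - 2*y*z + x
reduce: trace(b^2 a b a b a b) = trace(b) trace(b a b a b a b) - trace(b a b a b a) = y^2*z^3 - x*y*z^2 - 2*y^2*z - z^3 + x*y + 3*z
so trace(b a b a b^4 a) = trace(b) trace(b^2 a b a b a b) - trace(b^2 a b a b a) = y^3*z^3 - x*y^2*z^2 - 2*y^3*z - 2*y*z^3 + x*y^2 + x*z^2 + 5*y*z - x
reduce: trace(b^2 a^-1 b a b a b^2) = trace(b a b a b^4) trace(a) - trace(b a b a b^4 a) = x*y^4*z^2 - x^2*y^3*z - y^3*z^3 - x*y^4 - 2*x*y^2*z^2 + 2*x^2*y*z + 2*y^3*z + 2*y*z^3 + 3*x*y^2 - 5*y*z - x
reduce: trace(a^2 b a) = trace(a) trace(a b a) - trace(a b) = x^2*z - x*y - z
trace(a b a b^2 a) = trace(b) trace(a^2 b a b) - trace(a^2 b a) = x*y*z^2 - x^2*z - y^2*z + z
trace(a b a b^2 a b^2) = trace(b) trace(a b a b^2 a b) - trace(a b a b^2 a) = y^2*z^3 - 2*x*y*z^2 + x^2*z - y^2*z + x*y - z
so trace(b a b a b^2 a b^2) = trace(b) trace(a b a b^2 a b^2) - trace(a b a b^2 a b) = y^3*z^3 - 2*x*y^2*z^2 + x^2*y*z - y^3*z - y*z^3 + x*y^2 + x*z^2 + y*z - x
reduce: trace(a b a b a b a b) = trace(a b a b a b) trace(a b) - trace(b a b a) = z^4 - 4*z^2 + 2
trace(a b a b a b a) = trace(a) trace(b a b a b a) - trace(b a b a b) = x*z^3 - y*z^2 - 2*x*z + y
so trace(a b a b a b^2 a b) = trace(b) trace(a b a b a b a b) - trace(a b a b a b a) = y*z^4 - x*z^3 - 3*y*z^2 + 2*x*z + y
trace(a b a b a b^2 a) = trace(a) trace(b a b a b^2 a) - trace(b a b a b^2) = x*y*z^3 - x^2*z^2 - y^2*z^2 - x*y*z + x^2 + y^2 + z^2 - 2
so trace(b a b a b^2 a b^2 a) = trace(b) trace(a b a b a b^2 a b) - trace(a b a b a b^2 a) = y^2*z^4 - 2*x*y*z^3 + x^2*z^2 - 2*y^2*z^2 + 3*x*y*z - x^2 - z^2 + 2
trace(b^2 a^-1 b a b a b^2 a) = trace(b a b a b^2 a b^2) trace(a) - trace(b a b a b^2 a b^2 a) = x*y^3*z^3 - 2*x^2*y^2*z^2 - y^2*z^4 + x^3*y*z - x*y^3*z + x*y*z^3 + x^2*y^2 + 2*y^2*z^2 - 2*x*y*z + z^2 - 2
trace(a b a b^2 a^-1 b^2 a^-1 b) = trace(b^2 a^-1 b a b a b^2) trace(a) - trace(b^2 a^-1 b a b a b^2 a) = x^2*y^4*z^2 - x^3*y^3*z - 2*x*y^3*z^3 - x^2*y^4 + y^2*z^4 + x^3*y*z + 3*x*y^3*z + x*y*z^3 + 2*x^2*y^2 - 2*y^2*z^2 - 3*x*y*z - x^2 - z^2 + 2
so trace(b a^-1 b^2 a^-1 b^-1 a b a b) = trace(a b a b^2 a^-1 b^2 a^-1) trace(b) - trace(a b a b^2 a^-1 b^2 a^-1 b) = -x^2*y^4*z^2 + x^3*y^3*z + x*y^5*z + 2*x*y^3*z^3 - y^4*z^2 - y^2*z^4 - x^3*y*z - 4*x*y^3*z - x*y*z^3 - x^2*y^2 + 3*y^2*z^2 + 3*x*y*z + x^2 + y^2 + z^2 - 2

-x^2*y^4*z^2 + x^3*y^3*z + x*y^5*z + 2*x*y^3*z^3 - y^4*z^2 - y^2*z^4 - x^3*y*z - 4*x*y^3*z - x*y*z^3 - x^2*y^2 + 3*y^2*z^2 + 3*x*y*z + x^2 + y^2 + z^2 - 2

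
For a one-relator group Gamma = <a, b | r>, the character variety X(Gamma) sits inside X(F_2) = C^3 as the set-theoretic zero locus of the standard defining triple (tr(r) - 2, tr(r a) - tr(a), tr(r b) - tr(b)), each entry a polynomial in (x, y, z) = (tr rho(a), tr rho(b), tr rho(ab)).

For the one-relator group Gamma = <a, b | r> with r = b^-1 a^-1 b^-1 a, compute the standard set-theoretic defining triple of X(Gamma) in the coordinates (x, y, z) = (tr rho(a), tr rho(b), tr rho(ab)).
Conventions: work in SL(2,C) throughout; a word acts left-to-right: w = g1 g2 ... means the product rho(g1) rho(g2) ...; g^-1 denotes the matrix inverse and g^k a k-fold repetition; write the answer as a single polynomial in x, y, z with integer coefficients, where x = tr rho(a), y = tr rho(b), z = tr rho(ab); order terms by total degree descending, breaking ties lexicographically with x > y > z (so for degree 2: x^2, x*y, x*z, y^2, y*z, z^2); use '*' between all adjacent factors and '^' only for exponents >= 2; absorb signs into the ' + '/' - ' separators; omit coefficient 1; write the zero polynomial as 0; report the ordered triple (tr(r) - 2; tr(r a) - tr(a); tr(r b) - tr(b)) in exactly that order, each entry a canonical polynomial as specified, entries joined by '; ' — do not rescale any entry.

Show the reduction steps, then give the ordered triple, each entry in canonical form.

x*y*z - x^2 - z^2; x^2*y*z - x^3 - x*z^2 - y*z + 2*x; 0

trace(b^-1) = trace(b) = y
trace(a b a) = trace(a) trace(b a) - trace(b)  (reduce the a square) = x*z - y
trace(a b a b) = trace(b a) trace(b a) - trace(1)  (split on b) = z^2 - 2
trace(b a b^-1 a) = trace(a b a) trace(b) - trace(a b a b)  (eliminate b^-1) = x*y*z - y^2 - z^2 + 2
and trace(a b^-1 a^-1 b) = trace(b a b^-1) trace(a) - trace(b a b^-1 a)  (eliminate a^-1) = -x*y*z + x^2 + y^2 + z^2 - 2
and trace(b^-1 a^-1 b^-1 a) = trace(a b^-1 a^-1) trace(b) - trace(a b^-1 a^-1 b)  (eliminate b^-1) = x*y*z - x^2 - z^2 + 2
and trace(a^2) = trace(a) trace(a) - trace(1) = x^2 - 2
trace(b^-1 a^2) = trace(a^2) trace(b) - trace(a^2 b) = x^2*y - x*z - y
and trace(b^-1 a^2 b^-1) = trace(b^-1 a^2) trace(b) - trace(b^-1 a^2 b) = x^2*y^2 - x*y*z - x^2 - y^2 + 2
next, trace(a^3) = trace(a) trace(a^2) - trace(a) = x^3 - 3*x
and trace(a^3 b) = trace(a) trace(a b a) - trace(a b) = x^2*z - x*y - z
and trace(a^2 b^-1 a) = trace(a^3) trace(b) - trace(a^3 b) = x^3*y - x^2*z - 2*x*y + z
and trace(b a b) = trace(b) trace(a b) - trace(a) = y*z - x
next, trace(a b a^2 b) = trace(a) trace(b a b a) - trace(b a b) = x*z^2 - y*z - x
next, trace(a^2 b^-1 a b) = trace(a b a^2) trace(b) - trace(a b a^2 b) = x^2*y*z - x*y^2 - x*z^2 + x
and trace(b^-1 a^2 b^-1 a) = trace(a^2 b^-1 a) trace(b) - trace(a^2 b^-1 a b) = x^3*y^2 - 2*x^2*y*z - x*y^2 + x*z^2 + y*z - x
trace(b^-1 a^-1 b^-1 a^2) = trace(b^-1 a^2 b^-1) trace(a) - trace(b^-1 a^2 b^-1 a) = x^2*y*z - x^3 - x*z^2 - y*z + 3*x
assemble the triple (trace(r) - 2; trace(r a) - x; trace(r b) - y)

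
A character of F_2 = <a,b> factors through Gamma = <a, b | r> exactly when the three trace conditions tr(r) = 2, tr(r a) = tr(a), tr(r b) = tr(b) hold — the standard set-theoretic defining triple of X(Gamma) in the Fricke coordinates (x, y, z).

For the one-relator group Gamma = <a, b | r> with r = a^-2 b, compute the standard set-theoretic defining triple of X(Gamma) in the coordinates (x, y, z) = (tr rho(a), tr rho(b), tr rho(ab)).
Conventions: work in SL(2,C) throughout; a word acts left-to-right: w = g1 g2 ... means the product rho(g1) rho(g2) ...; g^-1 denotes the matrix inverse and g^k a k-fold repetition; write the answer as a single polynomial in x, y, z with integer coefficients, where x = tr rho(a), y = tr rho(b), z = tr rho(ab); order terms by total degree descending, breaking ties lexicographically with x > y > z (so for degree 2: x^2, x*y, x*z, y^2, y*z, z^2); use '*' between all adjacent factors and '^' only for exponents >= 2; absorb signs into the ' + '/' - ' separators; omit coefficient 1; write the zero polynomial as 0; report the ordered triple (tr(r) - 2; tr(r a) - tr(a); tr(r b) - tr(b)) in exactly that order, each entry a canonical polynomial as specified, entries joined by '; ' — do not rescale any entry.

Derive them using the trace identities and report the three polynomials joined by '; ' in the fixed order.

so tr(a^-1 b) = tr(b)*tr(a) - tr(b a) = x*y - z
tr(a^-2 b) = tr(a^-1 b)*tr(a) - tr(a^-1 b a) = x^2*y - x*z - y
so tr(b^2) = tr(b)*tr(b) - tr(1) = y^2 - 2
tr(b^2 a) = tr(b)*tr(a b) - tr(a) = y*z - x
reduce: tr(a^-1 b^2) = tr(b^2)*tr(a) - tr(b^2 a) = x*y^2 - y*z - x
tr(a^-2 b^2) = tr(a^-1 b^2)*tr(a) - tr(a^-1 b^2 a) = x^2*y^2 - x*y*z - x^2 - y^2 + 2
assemble the triple (tr(r) - 2; tr(r a) - x; tr(r b) - y)

x^2*y - x*z - y - 2; x*y - x - z; x^2*y^2 - x*y*z - x^2 - y^2 - y + 2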